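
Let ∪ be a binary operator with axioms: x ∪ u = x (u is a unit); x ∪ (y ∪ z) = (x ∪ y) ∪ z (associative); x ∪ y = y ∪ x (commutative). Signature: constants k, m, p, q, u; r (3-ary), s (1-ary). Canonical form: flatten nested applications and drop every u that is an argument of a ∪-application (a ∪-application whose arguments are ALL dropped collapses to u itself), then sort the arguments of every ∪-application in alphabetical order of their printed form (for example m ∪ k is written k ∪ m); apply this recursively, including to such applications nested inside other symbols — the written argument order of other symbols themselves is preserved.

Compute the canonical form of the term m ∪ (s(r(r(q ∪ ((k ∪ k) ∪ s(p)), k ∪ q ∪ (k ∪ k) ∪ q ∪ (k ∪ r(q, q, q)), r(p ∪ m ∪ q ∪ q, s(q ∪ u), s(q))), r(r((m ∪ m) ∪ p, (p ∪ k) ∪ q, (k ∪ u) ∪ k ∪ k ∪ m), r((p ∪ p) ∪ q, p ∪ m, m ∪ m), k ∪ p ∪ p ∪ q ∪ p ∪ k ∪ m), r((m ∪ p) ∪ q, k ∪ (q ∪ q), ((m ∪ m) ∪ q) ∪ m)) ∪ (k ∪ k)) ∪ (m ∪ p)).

Un-nest:  m ∪ s(r(r(q ∪ ((k ∪ k) ∪ s(p)), k ∪ q ∪ (k ∪ k) ∪ q ∪ (k ∪ r(q, q, q)), r(p ∪ m ∪ q ∪ q, s(q ∪ u), s(q))), r(r((m ∪ m) ∪ p, (p ∪ k) ∪ q, (k ∪ u) ∪ k ∪ k ∪ m), r((p ∪ p) ∪ q, p ∪ m, m ∪ m), k ∪ p ∪ p ∪ q ∪ p ∪ k ∪ m), r((m ∪ p) ∪ q, k ∪ (q ∪ q), ((m ∪ m) ∪ q) ∪ m)) ∪ (k ∪ k)) ∪ m ∪ p
Inside:  s(r(r(q ∪ ((k ∪ k) ∪ s(p)), k ∪ q ∪ (k ∪ k) ∪ q ∪ (k ∪ r(q, q, q)), r(p ∪ m ∪ q ∪ q, s(q ∪ u), s(q))), r(r((m ∪ m) ∪ p, (p ∪ k) ∪ q, (k ∪ u) ∪ k ∪ k ∪ m), r((p ∪ p) ∪ q, p ∪ m, m ∪ m), k ∪ p ∪ p ∪ q ∪ p ∪ k ∪ m), r((m ∪ p) ∪ q, k ∪ (q ∪ q), ((m ∪ m) ∪ q) ∪ m)) ∪ (k ∪ k))  →  s(k ∪ k ∪ r(r(k ∪ k ∪ q ∪ s(p), k ∪ k ∪ k ∪ k ∪ q ∪ q ∪ r(q, q, q), r(m ∪ p ∪ q ∪ q, s(q), s(q))), r(r(m ∪ m ∪ p, k ∪ p ∪ q, k ∪ k ∪ k ∪ m), r(p ∪ p ∪ q, m ∪ p, m ∪ m), k ∪ k ∪ m ∪ p ∪ p ∪ p ∪ q), r(m ∪ p ∪ q, k ∪ q ∪ q, m ∪ m ∪ m ∪ q)))
Order the arguments:  m ∪ m ∪ p ∪ s(k ∪ k ∪ r(r(k ∪ k ∪ q ∪ s(p), k ∪ k ∪ k ∪ k ∪ q ∪ q ∪ r(q, q, q), r(m ∪ p ∪ q ∪ q, s(q), s(q))), r(r(m ∪ m ∪ p, k ∪ p ∪ q, k ∪ k ∪ k ∪ m), r(p ∪ p ∪ q, m ∪ p, m ∪ m), k ∪ k ∪ m ∪ p ∪ p ∪ p ∪ q), r(m ∪ p ∪ q, k ∪ q ∪ q, m ∪ m ∪ m ∪ q)))

Answer: m ∪ m ∪ p ∪ s(k ∪ k ∪ r(r(k ∪ k ∪ q ∪ s(p), k ∪ k ∪ k ∪ k ∪ q ∪ q ∪ r(q, q, q), r(m ∪ p ∪ q ∪ q, s(q), s(q))), r(r(m ∪ m ∪ p, k ∪ p ∪ q, k ∪ k ∪ k ∪ m), r(p ∪ p ∪ q, m ∪ p, m ∪ m), k ∪ k ∪ m ∪ p ∪ p ∪ p ∪ q), r(m ∪ p ∪ q, k ∪ q ∪ q, m ∪ m ∪ m ∪ q)))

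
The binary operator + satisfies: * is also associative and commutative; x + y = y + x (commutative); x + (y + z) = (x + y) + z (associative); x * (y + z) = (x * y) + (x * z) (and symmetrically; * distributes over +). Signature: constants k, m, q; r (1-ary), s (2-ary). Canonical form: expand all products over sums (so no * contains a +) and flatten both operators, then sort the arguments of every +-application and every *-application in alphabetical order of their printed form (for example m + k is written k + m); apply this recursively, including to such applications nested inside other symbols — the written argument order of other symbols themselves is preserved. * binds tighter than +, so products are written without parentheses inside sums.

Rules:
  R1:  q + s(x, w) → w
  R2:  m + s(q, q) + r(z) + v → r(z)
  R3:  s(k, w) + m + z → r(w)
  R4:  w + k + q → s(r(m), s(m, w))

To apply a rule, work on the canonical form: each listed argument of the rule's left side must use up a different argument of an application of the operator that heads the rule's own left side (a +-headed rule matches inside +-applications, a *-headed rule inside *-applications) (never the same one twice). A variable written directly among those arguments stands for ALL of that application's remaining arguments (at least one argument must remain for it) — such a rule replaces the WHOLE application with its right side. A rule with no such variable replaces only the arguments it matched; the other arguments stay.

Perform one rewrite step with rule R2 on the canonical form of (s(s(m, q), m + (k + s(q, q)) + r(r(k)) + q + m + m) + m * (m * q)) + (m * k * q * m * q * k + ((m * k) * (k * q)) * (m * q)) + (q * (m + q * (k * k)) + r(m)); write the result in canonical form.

Answer: k * k * m * m * q * q + k * k * m * m * q * q + k * k * q * q + m * m * q + m * q + r(m) + s(s(m, q), r(r(k)))

Derivation:
Canonical form:  k * k * m * m * q * q + k * k * m * m * q * q + k * k * q * q + m * m * q + m * q + r(m) + s(s(m, q), k + m + m + m + q + r(r(k)) + s(q, q))
Match R2:  consume m, r(r(k)), s(q, q);  v := k + m + m + q, z := r(k)
The extension variable absorbs all remaining arguments, so the whole application is rewritten.
Giving:  k * k * m * m * q * q + k * k * m * m * q * q + k * k * q * q + m * m * q + m * q + r(m) + s(s(m, q), r(r(k)))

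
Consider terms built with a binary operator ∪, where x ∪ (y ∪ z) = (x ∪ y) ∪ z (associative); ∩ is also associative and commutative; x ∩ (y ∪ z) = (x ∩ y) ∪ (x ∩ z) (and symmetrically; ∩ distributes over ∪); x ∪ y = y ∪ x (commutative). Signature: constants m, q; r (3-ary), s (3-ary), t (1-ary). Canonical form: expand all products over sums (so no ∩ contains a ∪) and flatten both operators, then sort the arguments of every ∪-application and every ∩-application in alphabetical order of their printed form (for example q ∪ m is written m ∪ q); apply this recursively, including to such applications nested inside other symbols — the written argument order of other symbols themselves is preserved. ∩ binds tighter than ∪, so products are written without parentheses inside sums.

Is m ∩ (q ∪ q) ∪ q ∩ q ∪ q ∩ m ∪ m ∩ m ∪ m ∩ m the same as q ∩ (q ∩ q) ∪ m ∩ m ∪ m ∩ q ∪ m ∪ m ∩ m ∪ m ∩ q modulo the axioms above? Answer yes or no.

Answer: no — m ∩ m ∪ m ∩ m ∪ m ∩ q ∪ m ∩ q ∪ m ∩ q ∪ q ∩ q vs m ∪ m ∩ m ∪ m ∩ m ∪ m ∩ q ∪ m ∩ q ∪ q ∩ q ∩ q

Derivation:
Left:  m ∩ (q ∪ q) ∪ q ∩ q ∪ q ∩ m ∪ m ∩ m ∪ m ∩ m
  Expand products over sums:  m ∩ q ∪ m ∩ q ∪ q ∩ q ∪ m ∩ q ∪ m ∩ m ∪ m ∩ m
  Sort:  m ∩ m ∪ m ∩ m ∪ m ∩ q ∪ m ∩ q ∪ m ∩ q ∪ q ∩ q
Right:  q ∩ (q ∩ q) ∪ m ∩ m ∪ m ∩ q ∪ m ∪ m ∩ m ∪ m ∩ q
  Merge nested applications:  q ∩ q ∩ q ∪ m ∩ m ∪ m ∩ q ∪ m ∪ m ∩ m ∪ m ∩ q
  Sort:  m ∪ m ∩ m ∪ m ∩ m ∪ m ∩ q ∪ m ∩ q ∪ q ∩ q ∩ q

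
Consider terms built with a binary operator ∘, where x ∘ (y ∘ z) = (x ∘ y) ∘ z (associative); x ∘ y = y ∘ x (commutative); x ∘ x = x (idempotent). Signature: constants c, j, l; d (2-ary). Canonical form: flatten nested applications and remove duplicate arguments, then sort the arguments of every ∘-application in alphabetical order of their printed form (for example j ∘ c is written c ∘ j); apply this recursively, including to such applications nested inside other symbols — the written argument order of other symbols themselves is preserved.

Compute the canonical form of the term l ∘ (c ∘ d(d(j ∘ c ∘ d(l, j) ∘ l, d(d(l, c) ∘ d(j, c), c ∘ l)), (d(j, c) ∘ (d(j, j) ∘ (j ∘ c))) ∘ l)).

Answer: c ∘ d(d(c ∘ d(l, j) ∘ j ∘ l, d(d(j, c) ∘ d(l, c), c ∘ l)), c ∘ d(j, c) ∘ d(j, j) ∘ j ∘ l) ∘ l

Derivation:
Un-nest:  l ∘ c ∘ d(d(j ∘ c ∘ d(l, j) ∘ l, d(d(l, c) ∘ d(j, c), c ∘ l)), (d(j, c) ∘ (d(j, j) ∘ (j ∘ c))) ∘ l)
Simplify inside:  d(d(j ∘ c ∘ d(l, j) ∘ l, d(d(l, c) ∘ d(j, c), c ∘ l)), (d(j, c) ∘ (d(j, j) ∘ (j ∘ c))) ∘ l)  →  d(d(c ∘ d(l, j) ∘ j ∘ l, d(d(j, c) ∘ d(l, c), c ∘ l)), c ∘ d(j, c) ∘ d(j, j) ∘ j ∘ l)
Order the arguments:  c ∘ d(d(c ∘ d(l, j) ∘ j ∘ l, d(d(j, c) ∘ d(l, c), c ∘ l)), c ∘ d(j, c) ∘ d(j, j) ∘ j ∘ l) ∘ l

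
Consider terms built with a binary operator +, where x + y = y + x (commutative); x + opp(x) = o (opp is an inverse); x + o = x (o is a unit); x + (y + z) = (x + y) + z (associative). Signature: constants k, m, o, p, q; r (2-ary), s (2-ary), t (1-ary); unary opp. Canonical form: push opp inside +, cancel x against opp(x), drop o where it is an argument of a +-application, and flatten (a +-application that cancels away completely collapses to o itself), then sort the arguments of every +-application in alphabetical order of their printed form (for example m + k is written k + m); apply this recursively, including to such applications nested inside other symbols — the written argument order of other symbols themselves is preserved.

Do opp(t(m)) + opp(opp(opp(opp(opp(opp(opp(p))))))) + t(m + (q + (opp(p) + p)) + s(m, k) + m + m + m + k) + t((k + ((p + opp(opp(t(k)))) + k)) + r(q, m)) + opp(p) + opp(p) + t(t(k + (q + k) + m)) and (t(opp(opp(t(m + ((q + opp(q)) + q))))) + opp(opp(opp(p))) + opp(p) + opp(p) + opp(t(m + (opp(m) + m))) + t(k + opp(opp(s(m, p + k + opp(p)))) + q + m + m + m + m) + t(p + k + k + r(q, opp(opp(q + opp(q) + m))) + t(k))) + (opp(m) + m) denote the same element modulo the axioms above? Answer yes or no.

Answer: no — opp(p) + opp(p) + opp(p) + opp(t(m)) + t(k + k + p + r(q, m) + t(k)) + t(k + m + m + m + m + q + s(m, k)) + t(t(k + k + m + q)) vs opp(p) + opp(p) + opp(p) + opp(t(m)) + t(k + k + p + r(q, m) + t(k)) + t(k + m + m + m + m + q + s(m, k)) + t(t(m + q))

Derivation:
Left:  opp(t(m)) + opp(opp(opp(opp(opp(opp(opp(p))))))) + t(m + (q + (opp(p) + p)) + s(m, k) + m + m + m + k) + t((k + ((p + opp(opp(t(k)))) + k)) + r(q, m)) + opp(p) + opp(p) + t(t(k + (q + k) + m))
  Push opp inside:  distribute opp over + and collapse double opp
  Collect terms:  opp(t(m)) + opp(p) + opp(p) + opp(p) + t(k + m + m + m + m + q + s(m, k)) + t(k + k + p + r(q, m) + t(k)) + t(t(k + k + m + q))
  Order the arguments:  opp(p) + opp(p) + opp(p) + opp(t(m)) + t(k + k + p + r(q, m) + t(k)) + t(k + m + m + m + m + q + s(m, k)) + t(t(k + k + m + q))
Right:  (t(opp(opp(t(m + ((q + opp(q)) + q))))) + opp(opp(opp(p))) + opp(p) + opp(p) + opp(t(m + (opp(m) + m))) + t(k + opp(opp(s(m, p + k + opp(p)))) + q + m + m + m + m) + t(p + k + k + r(q, opp(opp(q + opp(q) + m))) + t(k))) + (opp(m) + m)
  Push opp inside:  distribute opp over + and collapse double opp
  Cancel inverse pairs:  m cancels
  Collect terms:  t(t(m + q)) + opp(p) + opp(p) + opp(p) + opp(t(m)) + t(k + m + m + m + m + q + s(m, k)) + t(k + k + p + r(q, m) + t(k))
  Order the arguments:  opp(p) + opp(p) + opp(p) + opp(t(m)) + t(k + k + p + r(q, m) + t(k)) + t(k + m + m + m + m + q + s(m, k)) + t(t(m + q))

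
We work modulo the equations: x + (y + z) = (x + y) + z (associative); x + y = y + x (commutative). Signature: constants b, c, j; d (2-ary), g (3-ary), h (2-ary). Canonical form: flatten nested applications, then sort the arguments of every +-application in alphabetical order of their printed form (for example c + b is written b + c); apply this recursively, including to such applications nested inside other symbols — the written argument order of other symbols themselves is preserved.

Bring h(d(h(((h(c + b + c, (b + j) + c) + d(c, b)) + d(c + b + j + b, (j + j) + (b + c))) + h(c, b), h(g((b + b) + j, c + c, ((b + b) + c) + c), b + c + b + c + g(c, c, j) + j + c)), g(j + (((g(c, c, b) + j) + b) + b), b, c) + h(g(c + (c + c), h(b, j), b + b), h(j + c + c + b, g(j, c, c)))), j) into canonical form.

Focus inside:  g(j + (((g(c, c, b) + j) + b) + b), b, c) + h(g(c + (c + c), h(b, j), b + b), h(j + c + c + b, g(j, c, c)))
Canonicalize subterm:  g(j + (((g(c, c, b) + j) + b) + b), b, c)  →  g(b + b + g(c, c, b) + j + j, b, c)
Simplify inside:  h(g(c + (c + c), h(b, j), b + b), h(j + c + c + b, g(j, c, c)))  →  h(g(c + c + c, h(b, j), b + b), h(b + c + c + j, g(j, c, c)))
Sort:  g(b + b + g(c, c, b) + j + j, b, c) + h(g(c + c + c, h(b, j), b + b), h(b + c + c + j, g(j, c, c)))
Put back:  h(d(h(d(b + b + c + j, b + c + j + j) + d(c, b) + h(b + c + c, b + c + j) + h(c, b), h(g(b + b + j, c + c, b + b + c + c), b + b + c + c + c + g(c, c, j) + j)), g(b + b + g(c, c, b) + j + j, b, c) + h(g(c + c + c, h(b, j), b + b), h(b + c + c + j, g(j, c, c)))), j)

Answer: h(d(h(d(b + b + c + j, b + c + j + j) + d(c, b) + h(b + c + c, b + c + j) + h(c, b), h(g(b + b + j, c + c, b + b + c + c), b + b + c + c + c + g(c, c, j) + j)), g(b + b + g(c, c, b) + j + j, b, c) + h(g(c + c + c, h(b, j), b + b), h(b + c + c + j, g(j, c, c)))), j)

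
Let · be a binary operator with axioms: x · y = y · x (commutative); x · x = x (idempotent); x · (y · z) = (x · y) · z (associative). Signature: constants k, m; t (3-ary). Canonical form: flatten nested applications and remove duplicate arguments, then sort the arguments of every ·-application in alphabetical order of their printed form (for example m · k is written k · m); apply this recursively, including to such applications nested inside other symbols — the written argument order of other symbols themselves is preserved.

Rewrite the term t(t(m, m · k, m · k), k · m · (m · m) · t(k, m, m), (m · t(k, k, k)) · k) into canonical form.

Answer: t(t(m, k · m, k · m), k · m · t(k, m, m), k · m · t(k, k, k))

Derivation:
Descend into:  k · m · (m · m) · t(k, m, m)
Un-nest:  k · m · m · m · t(k, m, m)
Deduplicate:  drop duplicate m, m
Order the arguments:  k · m · t(k, m, m)
Put back:  t(t(m, k · m, k · m), k · m · t(k, m, m), k · m · t(k, k, k))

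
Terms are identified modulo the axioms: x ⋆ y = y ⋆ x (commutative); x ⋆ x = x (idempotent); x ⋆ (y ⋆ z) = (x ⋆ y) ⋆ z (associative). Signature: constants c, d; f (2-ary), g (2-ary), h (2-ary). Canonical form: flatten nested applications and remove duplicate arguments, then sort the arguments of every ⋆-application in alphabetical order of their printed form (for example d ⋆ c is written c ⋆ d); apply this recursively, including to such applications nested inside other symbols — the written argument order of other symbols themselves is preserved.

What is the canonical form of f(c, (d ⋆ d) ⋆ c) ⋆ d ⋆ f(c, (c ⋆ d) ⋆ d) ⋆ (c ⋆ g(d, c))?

Answer: c ⋆ d ⋆ f(c, c ⋆ d) ⋆ g(d, c)

Derivation:
Flatten:  f(c, (d ⋆ d) ⋆ c) ⋆ d ⋆ f(c, (c ⋆ d) ⋆ d) ⋆ c ⋆ g(d, c)
Simplify inside:  f(c, (d ⋆ d) ⋆ c)  →  f(c, c ⋆ d)
Inside:  f(c, (c ⋆ d) ⋆ d)  →  f(c, c ⋆ d)
Deduplicate:  drop duplicate f(c, c ⋆ d)
Order the arguments:  c ⋆ d ⋆ f(c, c ⋆ d) ⋆ g(d, c)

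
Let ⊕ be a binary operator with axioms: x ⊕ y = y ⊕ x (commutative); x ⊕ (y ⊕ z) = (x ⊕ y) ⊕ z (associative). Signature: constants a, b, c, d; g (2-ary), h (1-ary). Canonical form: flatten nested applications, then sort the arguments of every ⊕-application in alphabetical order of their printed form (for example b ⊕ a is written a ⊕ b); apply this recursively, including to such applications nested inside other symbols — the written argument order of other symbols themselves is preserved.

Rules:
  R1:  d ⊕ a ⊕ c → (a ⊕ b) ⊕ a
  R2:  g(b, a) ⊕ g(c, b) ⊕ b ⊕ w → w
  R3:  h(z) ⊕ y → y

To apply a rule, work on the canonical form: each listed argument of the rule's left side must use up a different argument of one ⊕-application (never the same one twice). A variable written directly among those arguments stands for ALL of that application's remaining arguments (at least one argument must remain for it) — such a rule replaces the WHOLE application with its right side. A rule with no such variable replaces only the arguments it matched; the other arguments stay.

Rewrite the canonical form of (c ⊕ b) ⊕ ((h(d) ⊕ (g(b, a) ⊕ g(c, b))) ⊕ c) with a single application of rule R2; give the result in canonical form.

Answer: c ⊕ c ⊕ h(d)

Derivation:
Canonical form:  b ⊕ c ⊕ c ⊕ g(b, a) ⊕ g(c, b) ⊕ h(d)
R2 matches:  uses b, g(b, a), g(c, b);  w := c ⊕ c ⊕ h(d)
The extension variable absorbs all remaining arguments, so the whole application is rewritten.
Giving:  c ⊕ c ⊕ h(d)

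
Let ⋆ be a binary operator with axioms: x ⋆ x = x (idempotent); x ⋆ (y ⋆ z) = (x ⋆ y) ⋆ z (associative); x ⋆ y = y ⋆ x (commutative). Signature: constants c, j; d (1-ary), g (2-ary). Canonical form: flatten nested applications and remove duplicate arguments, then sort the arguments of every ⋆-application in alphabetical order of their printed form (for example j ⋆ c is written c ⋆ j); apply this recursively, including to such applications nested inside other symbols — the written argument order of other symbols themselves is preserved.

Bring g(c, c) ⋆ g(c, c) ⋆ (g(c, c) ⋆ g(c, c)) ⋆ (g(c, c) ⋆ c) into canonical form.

Answer: c ⋆ g(c, c)

Derivation:
Flatten:  g(c, c) ⋆ g(c, c) ⋆ g(c, c) ⋆ g(c, c) ⋆ g(c, c) ⋆ c
Drop duplicates:  drop duplicate g(c, c), g(c, c), g(c, c), g(c, c)
Order the arguments:  c ⋆ g(c, c)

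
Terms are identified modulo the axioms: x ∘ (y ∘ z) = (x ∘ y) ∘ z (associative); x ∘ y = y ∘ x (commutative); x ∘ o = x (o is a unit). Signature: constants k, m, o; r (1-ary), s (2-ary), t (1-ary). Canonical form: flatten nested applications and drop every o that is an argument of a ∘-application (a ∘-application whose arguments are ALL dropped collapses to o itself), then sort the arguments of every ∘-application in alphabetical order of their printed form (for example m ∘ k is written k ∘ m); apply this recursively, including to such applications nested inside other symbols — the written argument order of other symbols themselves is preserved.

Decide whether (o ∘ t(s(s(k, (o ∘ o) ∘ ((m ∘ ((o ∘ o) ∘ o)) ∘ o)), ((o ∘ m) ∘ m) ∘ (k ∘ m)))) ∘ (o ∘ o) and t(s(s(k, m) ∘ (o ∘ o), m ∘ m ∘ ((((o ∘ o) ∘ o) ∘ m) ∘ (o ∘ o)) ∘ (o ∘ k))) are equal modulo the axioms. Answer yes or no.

Left:  (o ∘ t(s(s(k, (o ∘ o) ∘ ((m ∘ ((o ∘ o) ∘ o)) ∘ o)), ((o ∘ m) ∘ m) ∘ (k ∘ m)))) ∘ (o ∘ o)
  Flatten:  o ∘ t(s(s(k, (o ∘ o) ∘ ((m ∘ ((o ∘ o) ∘ o)) ∘ o)), ((o ∘ m) ∘ m) ∘ (k ∘ m))) ∘ o ∘ o
  Inside:  t(s(s(k, (o ∘ o) ∘ ((m ∘ ((o ∘ o) ∘ o)) ∘ o)), ((o ∘ m) ∘ m) ∘ (k ∘ m)))  →  t(s(s(k, m), k ∘ m ∘ m ∘ m))
  Units out:  drop o (×3)
  Sort arguments:  t(s(s(k, m), k ∘ m ∘ m ∘ m))
Right:  t(s(s(k, m) ∘ (o ∘ o), m ∘ m ∘ ((((o ∘ o) ∘ o) ∘ m) ∘ (o ∘ o)) ∘ (o ∘ k)))
  Work inside:  m ∘ m ∘ ((((o ∘ o) ∘ o) ∘ m) ∘ (o ∘ o)) ∘ (o ∘ k)
  Un-nest:  m ∘ m ∘ o ∘ o ∘ o ∘ m ∘ o ∘ o ∘ o ∘ k
  Unit:  drop o (×6)
  Sort arguments:  k ∘ m ∘ m ∘ m
  Reassemble:  t(s(s(k, m), k ∘ m ∘ m ∘ m))

Answer: yes — both canonical forms are t(s(s(k, m), k ∘ m ∘ m ∘ m))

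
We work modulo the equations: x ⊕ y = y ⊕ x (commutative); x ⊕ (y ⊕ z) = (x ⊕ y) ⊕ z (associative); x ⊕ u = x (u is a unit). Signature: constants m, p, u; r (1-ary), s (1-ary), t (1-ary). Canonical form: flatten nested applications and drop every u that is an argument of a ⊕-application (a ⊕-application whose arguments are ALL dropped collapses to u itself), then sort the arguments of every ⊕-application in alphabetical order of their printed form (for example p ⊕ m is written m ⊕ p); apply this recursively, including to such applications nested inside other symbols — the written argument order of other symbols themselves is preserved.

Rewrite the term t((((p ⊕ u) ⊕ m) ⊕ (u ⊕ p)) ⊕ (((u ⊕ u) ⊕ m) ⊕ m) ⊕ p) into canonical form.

Work inside:  (((p ⊕ u) ⊕ m) ⊕ (u ⊕ p)) ⊕ (((u ⊕ u) ⊕ m) ⊕ m) ⊕ p
Un-nest:  p ⊕ u ⊕ m ⊕ u ⊕ p ⊕ u ⊕ u ⊕ m ⊕ m ⊕ p
Unit:  drop u (×4)
Order the arguments:  m ⊕ m ⊕ m ⊕ p ⊕ p ⊕ p
Put back:  t(m ⊕ m ⊕ m ⊕ p ⊕ p ⊕ p)

Answer: t(m ⊕ m ⊕ m ⊕ p ⊕ p ⊕ p)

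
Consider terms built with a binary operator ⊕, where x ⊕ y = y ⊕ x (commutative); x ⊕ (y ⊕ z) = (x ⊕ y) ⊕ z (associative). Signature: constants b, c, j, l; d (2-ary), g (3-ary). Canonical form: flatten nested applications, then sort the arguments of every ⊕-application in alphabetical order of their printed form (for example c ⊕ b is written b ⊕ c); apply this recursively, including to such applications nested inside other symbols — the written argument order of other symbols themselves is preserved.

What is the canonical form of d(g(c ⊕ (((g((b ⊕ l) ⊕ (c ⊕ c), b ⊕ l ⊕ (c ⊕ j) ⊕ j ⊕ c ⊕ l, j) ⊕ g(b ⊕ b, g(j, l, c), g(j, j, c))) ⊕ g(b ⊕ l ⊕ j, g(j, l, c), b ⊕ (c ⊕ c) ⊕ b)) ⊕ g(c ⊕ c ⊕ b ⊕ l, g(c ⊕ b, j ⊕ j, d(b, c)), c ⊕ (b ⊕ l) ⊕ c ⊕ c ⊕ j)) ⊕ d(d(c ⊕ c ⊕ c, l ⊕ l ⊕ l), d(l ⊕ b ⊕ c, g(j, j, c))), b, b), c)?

Focus inside:  c ⊕ (((g((b ⊕ l) ⊕ (c ⊕ c), b ⊕ l ⊕ (c ⊕ j) ⊕ j ⊕ c ⊕ l, j) ⊕ g(b ⊕ b, g(j, l, c), g(j, j, c))) ⊕ g(b ⊕ l ⊕ j, g(j, l, c), b ⊕ (c ⊕ c) ⊕ b)) ⊕ g(c ⊕ c ⊕ b ⊕ l, g(c ⊕ b, j ⊕ j, d(b, c)), c ⊕ (b ⊕ l) ⊕ c ⊕ c ⊕ j)) ⊕ d(d(c ⊕ c ⊕ c, l ⊕ l ⊕ l), d(l ⊕ b ⊕ c, g(j, j, c)))
Flatten:  c ⊕ g((b ⊕ l) ⊕ (c ⊕ c), b ⊕ l ⊕ (c ⊕ j) ⊕ j ⊕ c ⊕ l, j) ⊕ g(b ⊕ b, g(j, l, c), g(j, j, c)) ⊕ g(b ⊕ l ⊕ j, g(j, l, c), b ⊕ (c ⊕ c) ⊕ b) ⊕ g(c ⊕ c ⊕ b ⊕ l, g(c ⊕ b, j ⊕ j, d(b, c)), c ⊕ (b ⊕ l) ⊕ c ⊕ c ⊕ j) ⊕ d(d(c ⊕ c ⊕ c, l ⊕ l ⊕ l), d(l ⊕ b ⊕ c, g(j, j, c)))
Canonicalize subterm:  g((b ⊕ l) ⊕ (c ⊕ c), b ⊕ l ⊕ (c ⊕ j) ⊕ j ⊕ c ⊕ l, j)  →  g(b ⊕ c ⊕ c ⊕ l, b ⊕ c ⊕ c ⊕ j ⊕ j ⊕ l ⊕ l, j)
Simplify inside:  g(b ⊕ l ⊕ j, g(j, l, c), b ⊕ (c ⊕ c) ⊕ b)  →  g(b ⊕ j ⊕ l, g(j, l, c), b ⊕ b ⊕ c ⊕ c)
Inside:  g(c ⊕ c ⊕ b ⊕ l, g(c ⊕ b, j ⊕ j, d(b, c)), c ⊕ (b ⊕ l) ⊕ c ⊕ c ⊕ j)  →  g(b ⊕ c ⊕ c ⊕ l, g(b ⊕ c, j ⊕ j, d(b, c)), b ⊕ c ⊕ c ⊕ c ⊕ j ⊕ l)
Sort:  c ⊕ d(d(c ⊕ c ⊕ c, l ⊕ l ⊕ l), d(b ⊕ c ⊕ l, g(j, j, c))) ⊕ g(b ⊕ b, g(j, l, c), g(j, j, c)) ⊕ g(b ⊕ c ⊕ c ⊕ l, b ⊕ c ⊕ c ⊕ j ⊕ j ⊕ l ⊕ l, j) ⊕ g(b ⊕ c ⊕ c ⊕ l, g(b ⊕ c, j ⊕ j, d(b, c)), b ⊕ c ⊕ c ⊕ c ⊕ j ⊕ l) ⊕ g(b ⊕ j ⊕ l, g(j, l, c), b ⊕ b ⊕ c ⊕ c)
Reassemble:  d(g(c ⊕ d(d(c ⊕ c ⊕ c, l ⊕ l ⊕ l), d(b ⊕ c ⊕ l, g(j, j, c))) ⊕ g(b ⊕ b, g(j, l, c), g(j, j, c)) ⊕ g(b ⊕ c ⊕ c ⊕ l, b ⊕ c ⊕ c ⊕ j ⊕ j ⊕ l ⊕ l, j) ⊕ g(b ⊕ c ⊕ c ⊕ l, g(b ⊕ c, j ⊕ j, d(b, c)), b ⊕ c ⊕ c ⊕ c ⊕ j ⊕ l) ⊕ g(b ⊕ j ⊕ l, g(j, l, c), b ⊕ b ⊕ c ⊕ c), b, b), c)

Answer: d(g(c ⊕ d(d(c ⊕ c ⊕ c, l ⊕ l ⊕ l), d(b ⊕ c ⊕ l, g(j, j, c))) ⊕ g(b ⊕ b, g(j, l, c), g(j, j, c)) ⊕ g(b ⊕ c ⊕ c ⊕ l, b ⊕ c ⊕ c ⊕ j ⊕ j ⊕ l ⊕ l, j) ⊕ g(b ⊕ c ⊕ c ⊕ l, g(b ⊕ c, j ⊕ j, d(b, c)), b ⊕ c ⊕ c ⊕ c ⊕ j ⊕ l) ⊕ g(b ⊕ j ⊕ l, g(j, l, c), b ⊕ b ⊕ c ⊕ c), b, b), c)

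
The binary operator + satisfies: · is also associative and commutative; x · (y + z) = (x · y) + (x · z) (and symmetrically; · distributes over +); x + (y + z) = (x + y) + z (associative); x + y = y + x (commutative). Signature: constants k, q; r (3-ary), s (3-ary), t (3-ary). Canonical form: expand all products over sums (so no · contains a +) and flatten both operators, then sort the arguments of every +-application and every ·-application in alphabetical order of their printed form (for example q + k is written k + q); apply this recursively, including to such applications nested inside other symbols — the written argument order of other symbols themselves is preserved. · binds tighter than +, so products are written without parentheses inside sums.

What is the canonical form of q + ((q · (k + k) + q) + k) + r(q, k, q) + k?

Expand:  q + k · q + k · q + q + k + r(q, k, q) + k
Sort:  k + k + k · q + k · q + q + q + r(q, k, q)

Answer: k + k + k · q + k · q + q + q + r(q, k, q)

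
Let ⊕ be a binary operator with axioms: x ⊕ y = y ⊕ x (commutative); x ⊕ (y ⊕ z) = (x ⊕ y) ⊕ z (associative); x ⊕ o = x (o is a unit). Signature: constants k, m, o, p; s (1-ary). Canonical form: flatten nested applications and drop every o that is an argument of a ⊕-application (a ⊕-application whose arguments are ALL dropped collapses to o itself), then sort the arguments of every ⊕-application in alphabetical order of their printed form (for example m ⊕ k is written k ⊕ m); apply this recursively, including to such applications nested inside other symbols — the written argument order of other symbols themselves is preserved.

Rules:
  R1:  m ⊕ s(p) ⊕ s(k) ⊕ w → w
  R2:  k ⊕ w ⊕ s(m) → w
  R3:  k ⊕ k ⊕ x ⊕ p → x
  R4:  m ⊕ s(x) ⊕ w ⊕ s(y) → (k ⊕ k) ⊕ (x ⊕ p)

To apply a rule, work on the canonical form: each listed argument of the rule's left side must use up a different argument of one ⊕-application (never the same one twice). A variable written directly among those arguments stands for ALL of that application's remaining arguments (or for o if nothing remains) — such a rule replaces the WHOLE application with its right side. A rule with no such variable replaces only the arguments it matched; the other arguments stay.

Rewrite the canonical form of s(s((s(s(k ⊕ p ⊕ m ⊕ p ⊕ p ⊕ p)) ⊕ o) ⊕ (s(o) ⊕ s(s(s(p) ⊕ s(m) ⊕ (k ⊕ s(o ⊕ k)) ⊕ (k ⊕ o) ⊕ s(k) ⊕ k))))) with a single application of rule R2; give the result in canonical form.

Answer: s(s(s(o) ⊕ s(s(k ⊕ k ⊕ s(k) ⊕ s(k) ⊕ s(p))) ⊕ s(s(k ⊕ m ⊕ p ⊕ p ⊕ p ⊕ p))))

Derivation:
Canonical form:  s(s(s(o) ⊕ s(s(k ⊕ k ⊕ k ⊕ s(k) ⊕ s(k) ⊕ s(m) ⊕ s(p))) ⊕ s(s(k ⊕ m ⊕ p ⊕ p ⊕ p ⊕ p))))
Apply R2:  consuming k, s(m);  w := k ⊕ k ⊕ s(k) ⊕ s(k) ⊕ s(p)
The variable takes the whole remainder — replace the entire application.
New term:  s(s(s(o) ⊕ s(s(k ⊕ k ⊕ s(k) ⊕ s(k) ⊕ s(p))) ⊕ s(s(k ⊕ m ⊕ p ⊕ p ⊕ p ⊕ p))))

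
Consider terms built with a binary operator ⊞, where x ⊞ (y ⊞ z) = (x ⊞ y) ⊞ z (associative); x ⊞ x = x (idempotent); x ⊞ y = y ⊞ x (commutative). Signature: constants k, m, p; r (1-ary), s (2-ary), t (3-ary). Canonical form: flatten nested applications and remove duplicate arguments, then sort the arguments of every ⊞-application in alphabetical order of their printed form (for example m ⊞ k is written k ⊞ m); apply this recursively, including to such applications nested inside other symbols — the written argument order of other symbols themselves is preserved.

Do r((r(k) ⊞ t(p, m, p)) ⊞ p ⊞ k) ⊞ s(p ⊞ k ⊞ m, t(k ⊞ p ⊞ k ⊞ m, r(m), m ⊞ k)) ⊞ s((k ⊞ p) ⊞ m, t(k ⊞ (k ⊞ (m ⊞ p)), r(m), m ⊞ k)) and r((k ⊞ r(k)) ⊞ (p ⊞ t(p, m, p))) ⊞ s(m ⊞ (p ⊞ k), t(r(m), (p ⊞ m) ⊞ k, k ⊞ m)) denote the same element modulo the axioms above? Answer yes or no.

Left:  r((r(k) ⊞ t(p, m, p)) ⊞ p ⊞ k) ⊞ s(p ⊞ k ⊞ m, t(k ⊞ p ⊞ k ⊞ m, r(m), m ⊞ k)) ⊞ s((k ⊞ p) ⊞ m, t(k ⊞ (k ⊞ (m ⊞ p)), r(m), m ⊞ k))
  Inside:  r((r(k) ⊞ t(p, m, p)) ⊞ p ⊞ k)  →  r(k ⊞ p ⊞ r(k) ⊞ t(p, m, p))
  Inside:  s(p ⊞ k ⊞ m, t(k ⊞ p ⊞ k ⊞ m, r(m), m ⊞ k))  →  s(k ⊞ m ⊞ p, t(k ⊞ m ⊞ p, r(m), k ⊞ m))
  Simplify inside:  s((k ⊞ p) ⊞ m, t(k ⊞ (k ⊞ (m ⊞ p)), r(m), m ⊞ k))  →  s(k ⊞ m ⊞ p, t(k ⊞ m ⊞ p, r(m), k ⊞ m))
  Idempotence:  drop duplicate s(k ⊞ m ⊞ p, t(k ⊞ m ⊞ p, r(m), k ⊞ m))
  Sort:  r(k ⊞ p ⊞ r(k) ⊞ t(p, m, p)) ⊞ s(k ⊞ m ⊞ p, t(k ⊞ m ⊞ p, r(m), k ⊞ m))
Right:  r((k ⊞ r(k)) ⊞ (p ⊞ t(p, m, p))) ⊞ s(m ⊞ (p ⊞ k), t(r(m), (p ⊞ m) ⊞ k, k ⊞ m))
  Inside:  r((k ⊞ r(k)) ⊞ (p ⊞ t(p, m, p)))  →  r(k ⊞ p ⊞ r(k) ⊞ t(p, m, p))
  Simplify inside:  s(m ⊞ (p ⊞ k), t(r(m), (p ⊞ m) ⊞ k, k ⊞ m))  →  s(k ⊞ m ⊞ p, t(r(m), k ⊞ m ⊞ p, k ⊞ m))
  Order the arguments:  r(k ⊞ p ⊞ r(k) ⊞ t(p, m, p)) ⊞ s(k ⊞ m ⊞ p, t(r(m), k ⊞ m ⊞ p, k ⊞ m))

Answer: no — r(k ⊞ p ⊞ r(k) ⊞ t(p, m, p)) ⊞ s(k ⊞ m ⊞ p, t(k ⊞ m ⊞ p, r(m), k ⊞ m)) vs r(k ⊞ p ⊞ r(k) ⊞ t(p, m, p)) ⊞ s(k ⊞ m ⊞ p, t(r(m), k ⊞ m ⊞ p, k ⊞ m))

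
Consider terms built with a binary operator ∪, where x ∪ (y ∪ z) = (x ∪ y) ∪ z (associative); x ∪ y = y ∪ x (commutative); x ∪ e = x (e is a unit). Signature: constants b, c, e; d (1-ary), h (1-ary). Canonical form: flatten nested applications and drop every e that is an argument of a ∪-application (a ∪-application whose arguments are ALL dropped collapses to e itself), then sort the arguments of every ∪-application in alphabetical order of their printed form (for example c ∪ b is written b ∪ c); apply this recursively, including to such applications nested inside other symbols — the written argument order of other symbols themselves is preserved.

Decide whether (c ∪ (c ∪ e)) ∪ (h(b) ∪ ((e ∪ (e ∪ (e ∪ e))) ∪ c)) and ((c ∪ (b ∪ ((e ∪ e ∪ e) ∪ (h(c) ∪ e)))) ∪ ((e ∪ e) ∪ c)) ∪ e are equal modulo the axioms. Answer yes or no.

Answer: no — c ∪ c ∪ c ∪ h(b) vs b ∪ c ∪ c ∪ h(c)

Derivation:
Left:  (c ∪ (c ∪ e)) ∪ (h(b) ∪ ((e ∪ (e ∪ (e ∪ e))) ∪ c))
  Flatten:  c ∪ c ∪ e ∪ h(b) ∪ e ∪ e ∪ e ∪ e ∪ c
  Units out:  drop e (×5)
  Order the arguments:  c ∪ c ∪ c ∪ h(b)
Right:  ((c ∪ (b ∪ ((e ∪ e ∪ e) ∪ (h(c) ∪ e)))) ∪ ((e ∪ e) ∪ c)) ∪ e
  Un-nest:  c ∪ b ∪ e ∪ e ∪ e ∪ h(c) ∪ e ∪ e ∪ e ∪ c ∪ e
  Drop the unit:  drop e (×7)
  Order the arguments:  b ∪ c ∪ c ∪ h(c)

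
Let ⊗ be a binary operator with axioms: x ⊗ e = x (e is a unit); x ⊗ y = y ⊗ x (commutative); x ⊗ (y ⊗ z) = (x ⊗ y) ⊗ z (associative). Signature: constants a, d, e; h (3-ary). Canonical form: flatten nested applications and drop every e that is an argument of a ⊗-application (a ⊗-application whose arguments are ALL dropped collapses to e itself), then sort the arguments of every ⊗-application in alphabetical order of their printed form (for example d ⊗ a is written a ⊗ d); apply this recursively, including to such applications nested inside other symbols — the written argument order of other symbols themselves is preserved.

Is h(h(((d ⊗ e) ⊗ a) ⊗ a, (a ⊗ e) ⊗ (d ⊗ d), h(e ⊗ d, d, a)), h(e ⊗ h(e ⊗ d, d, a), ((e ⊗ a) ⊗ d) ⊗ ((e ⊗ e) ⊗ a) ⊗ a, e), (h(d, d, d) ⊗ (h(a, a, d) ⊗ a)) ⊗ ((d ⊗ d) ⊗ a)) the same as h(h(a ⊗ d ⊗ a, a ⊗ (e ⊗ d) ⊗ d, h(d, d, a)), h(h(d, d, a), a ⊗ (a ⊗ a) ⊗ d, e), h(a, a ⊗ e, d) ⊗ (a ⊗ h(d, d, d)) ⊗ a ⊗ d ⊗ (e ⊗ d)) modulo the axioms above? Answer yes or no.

Left:  h(h(((d ⊗ e) ⊗ a) ⊗ a, (a ⊗ e) ⊗ (d ⊗ d), h(e ⊗ d, d, a)), h(e ⊗ h(e ⊗ d, d, a), ((e ⊗ a) ⊗ d) ⊗ ((e ⊗ e) ⊗ a) ⊗ a, e), (h(d, d, d) ⊗ (h(a, a, d) ⊗ a)) ⊗ ((d ⊗ d) ⊗ a))
  Work inside:  (h(d, d, d) ⊗ (h(a, a, d) ⊗ a)) ⊗ ((d ⊗ d) ⊗ a)
  Merge nested applications:  h(d, d, d) ⊗ h(a, a, d) ⊗ a ⊗ d ⊗ d ⊗ a
  Sort arguments:  a ⊗ a ⊗ d ⊗ d ⊗ h(a, a, d) ⊗ h(d, d, d)
  Rebuild:  h(h(a ⊗ a ⊗ d, a ⊗ d ⊗ d, h(d, d, a)), h(h(d, d, a), a ⊗ a ⊗ a ⊗ d, e), a ⊗ a ⊗ d ⊗ d ⊗ h(a, a, d) ⊗ h(d, d, d))
Right:  h(h(a ⊗ d ⊗ a, a ⊗ (e ⊗ d) ⊗ d, h(d, d, a)), h(h(d, d, a), a ⊗ (a ⊗ a) ⊗ d, e), h(a, a ⊗ e, d) ⊗ (a ⊗ h(d, d, d)) ⊗ a ⊗ d ⊗ (e ⊗ d))
  Descend into:  h(a, a ⊗ e, d) ⊗ (a ⊗ h(d, d, d)) ⊗ a ⊗ d ⊗ (e ⊗ d)
  Flatten:  h(a, a ⊗ e, d) ⊗ a ⊗ h(d, d, d) ⊗ a ⊗ d ⊗ e ⊗ d
  Inside:  h(a, a ⊗ e, d)  →  h(a, a, d)
  Unit:  drop e
  Sort:  a ⊗ a ⊗ d ⊗ d ⊗ h(a, a, d) ⊗ h(d, d, d)
  Reassemble:  h(h(a ⊗ a ⊗ d, a ⊗ d ⊗ d, h(d, d, a)), h(h(d, d, a), a ⊗ a ⊗ a ⊗ d, e), a ⊗ a ⊗ d ⊗ d ⊗ h(a, a, d) ⊗ h(d, d, d))

Answer: yes — both canonical forms are h(h(a ⊗ a ⊗ d, a ⊗ d ⊗ d, h(d, d, a)), h(h(d, d, a), a ⊗ a ⊗ a ⊗ d, e), a ⊗ a ⊗ d ⊗ d ⊗ h(a, a, d) ⊗ h(d, d, d))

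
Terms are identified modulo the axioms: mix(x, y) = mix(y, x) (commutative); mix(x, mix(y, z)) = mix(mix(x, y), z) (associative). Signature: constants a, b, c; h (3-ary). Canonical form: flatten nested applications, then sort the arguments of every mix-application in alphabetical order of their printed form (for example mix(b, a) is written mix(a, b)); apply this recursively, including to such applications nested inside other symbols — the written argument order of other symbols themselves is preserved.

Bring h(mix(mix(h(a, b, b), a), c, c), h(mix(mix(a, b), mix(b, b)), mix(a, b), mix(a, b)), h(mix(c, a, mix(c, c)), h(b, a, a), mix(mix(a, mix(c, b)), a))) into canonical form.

Focus inside:  mix(mix(h(a, b, b), a), c, c)
Flatten:  mix(h(a, b, b), a, c, c)
Sort:  mix(a, c, c, h(a, b, b))
Rebuild:  h(mix(a, c, c, h(a, b, b)), h(mix(a, b, b, b), mix(a, b), mix(a, b)), h(mix(a, c, c, c), h(b, a, a), mix(a, a, b, c)))

Answer: h(mix(a, c, c, h(a, b, b)), h(mix(a, b, b, b), mix(a, b), mix(a, b)), h(mix(a, c, c, c), h(b, a, a), mix(a, a, b, c)))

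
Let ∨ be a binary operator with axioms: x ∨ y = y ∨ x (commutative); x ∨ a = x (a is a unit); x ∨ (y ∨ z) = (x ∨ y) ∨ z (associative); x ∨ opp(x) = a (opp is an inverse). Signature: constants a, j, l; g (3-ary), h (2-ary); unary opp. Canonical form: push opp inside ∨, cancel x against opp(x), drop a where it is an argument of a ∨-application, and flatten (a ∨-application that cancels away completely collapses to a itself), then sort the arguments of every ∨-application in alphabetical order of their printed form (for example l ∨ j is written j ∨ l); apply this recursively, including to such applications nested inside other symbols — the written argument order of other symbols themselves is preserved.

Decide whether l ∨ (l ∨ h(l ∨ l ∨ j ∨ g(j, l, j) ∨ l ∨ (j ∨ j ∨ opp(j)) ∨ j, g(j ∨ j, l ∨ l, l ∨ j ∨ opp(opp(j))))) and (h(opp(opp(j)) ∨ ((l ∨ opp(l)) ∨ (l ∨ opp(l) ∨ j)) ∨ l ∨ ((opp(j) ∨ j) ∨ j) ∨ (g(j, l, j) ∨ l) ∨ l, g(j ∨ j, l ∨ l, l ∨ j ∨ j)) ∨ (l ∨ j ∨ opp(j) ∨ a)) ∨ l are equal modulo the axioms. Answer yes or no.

Answer: yes — both canonical forms are h(g(j, l, j) ∨ j ∨ j ∨ j ∨ l ∨ l ∨ l, g(j ∨ j, l ∨ l, j ∨ j ∨ l)) ∨ l ∨ l

Derivation:
Left:  l ∨ (l ∨ h(l ∨ l ∨ j ∨ g(j, l, j) ∨ l ∨ (j ∨ j ∨ opp(j)) ∨ j, g(j ∨ j, l ∨ l, l ∨ j ∨ opp(opp(j)))))
  Push opp inside:  distribute opp over ∨ and collapse double opp
  Collect:  l ∨ l ∨ h(g(j, l, j) ∨ j ∨ j ∨ j ∨ l ∨ l ∨ l, g(j ∨ j, l ∨ l, j ∨ j ∨ l))
  Order the arguments:  h(g(j, l, j) ∨ j ∨ j ∨ j ∨ l ∨ l ∨ l, g(j ∨ j, l ∨ l, j ∨ j ∨ l)) ∨ l ∨ l
Right:  (h(opp(opp(j)) ∨ ((l ∨ opp(l)) ∨ (l ∨ opp(l) ∨ j)) ∨ l ∨ ((opp(j) ∨ j) ∨ j) ∨ (g(j, l, j) ∨ l) ∨ l, g(j ∨ j, l ∨ l, l ∨ j ∨ j)) ∨ (l ∨ j ∨ opp(j) ∨ a)) ∨ l
  Push opp inside:  distribute opp over ∨ and collapse double opp
  Inverses cancel:  j cancels
  Combine occurrences:  h(g(j, l, j) ∨ j ∨ j ∨ j ∨ l ∨ l ∨ l, g(j ∨ j, l ∨ l, j ∨ j ∨ l)) ∨ l ∨ l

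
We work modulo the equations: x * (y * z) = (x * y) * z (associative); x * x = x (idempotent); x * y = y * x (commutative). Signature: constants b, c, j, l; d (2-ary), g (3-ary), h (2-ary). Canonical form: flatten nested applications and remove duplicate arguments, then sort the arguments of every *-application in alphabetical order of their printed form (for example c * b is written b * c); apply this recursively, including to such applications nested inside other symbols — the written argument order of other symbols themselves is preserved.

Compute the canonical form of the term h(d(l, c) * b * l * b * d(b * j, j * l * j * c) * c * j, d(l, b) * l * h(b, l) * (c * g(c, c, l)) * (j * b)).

Focus inside:  d(l, c) * b * l * b * d(b * j, j * l * j * c) * c * j
Inside:  d(b * j, j * l * j * c)  →  d(b * j, c * j * l)
Idempotence:  drop duplicate b
Sort:  b * c * d(b * j, c * j * l) * d(l, c) * j * l
Rebuild:  h(b * c * d(b * j, c * j * l) * d(l, c) * j * l, b * c * d(l, b) * g(c, c, l) * h(b, l) * j * l)

Answer: h(b * c * d(b * j, c * j * l) * d(l, c) * j * l, b * c * d(l, b) * g(c, c, l) * h(b, l) * j * l)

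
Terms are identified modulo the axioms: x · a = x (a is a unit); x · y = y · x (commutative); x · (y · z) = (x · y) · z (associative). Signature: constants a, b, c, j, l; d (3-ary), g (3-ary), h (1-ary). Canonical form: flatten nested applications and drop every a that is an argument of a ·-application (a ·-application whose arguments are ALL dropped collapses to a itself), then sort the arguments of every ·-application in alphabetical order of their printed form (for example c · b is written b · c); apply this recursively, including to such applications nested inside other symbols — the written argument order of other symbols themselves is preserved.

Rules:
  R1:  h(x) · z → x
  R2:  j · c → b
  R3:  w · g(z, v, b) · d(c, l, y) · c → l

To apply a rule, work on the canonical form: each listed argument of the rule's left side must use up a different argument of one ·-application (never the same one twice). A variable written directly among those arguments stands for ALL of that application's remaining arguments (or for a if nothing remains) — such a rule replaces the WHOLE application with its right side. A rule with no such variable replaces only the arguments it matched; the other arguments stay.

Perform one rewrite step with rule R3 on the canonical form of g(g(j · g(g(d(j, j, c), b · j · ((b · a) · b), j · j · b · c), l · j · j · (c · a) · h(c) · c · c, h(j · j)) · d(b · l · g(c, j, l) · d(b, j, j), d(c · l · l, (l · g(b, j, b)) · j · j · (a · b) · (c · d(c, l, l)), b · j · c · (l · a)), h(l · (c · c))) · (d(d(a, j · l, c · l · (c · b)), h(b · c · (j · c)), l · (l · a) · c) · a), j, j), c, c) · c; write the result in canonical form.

Canonical form:  c · g(g(d(b · d(b, j, j) · g(c, j, l) · l, d(c · l · l, b · c · d(c, l, l) · g(b, j, b) · j · j · l, b · c · j · l), h(c · c · l)) · d(d(a, j · l, b · c · c · l), h(b · c · c · j), c · l · l) · g(g(d(j, j, c), b · b · b · j, b · c · j · j), c · c · c · h(c) · j · j · l, h(j · j)) · j, j, j), c, c)
Apply R3:  consuming c, d(c, l, l), g(b, j, b);  v := j, w := b · j · j · l, y := l, z := b
The variable takes the whole remainder — replace the entire application.
Giving:  c · g(g(d(b · d(b, j, j) · g(c, j, l) · l, d(c · l · l, l, b · c · j · l), h(c · c · l)) · d(d(a, j · l, b · c · c · l), h(b · c · c · j), c · l · l) · g(g(d(j, j, c), b · b · b · j, b · c · j · j), c · c · c · h(c) · j · j · l, h(j · j)) · j, j, j), c, c)

Answer: c · g(g(d(b · d(b, j, j) · g(c, j, l) · l, d(c · l · l, l, b · c · j · l), h(c · c · l)) · d(d(a, j · l, b · c · c · l), h(b · c · c · j), c · l · l) · g(g(d(j, j, c), b · b · b · j, b · c · j · j), c · c · c · h(c) · j · j · l, h(j · j)) · j, j, j), c, c)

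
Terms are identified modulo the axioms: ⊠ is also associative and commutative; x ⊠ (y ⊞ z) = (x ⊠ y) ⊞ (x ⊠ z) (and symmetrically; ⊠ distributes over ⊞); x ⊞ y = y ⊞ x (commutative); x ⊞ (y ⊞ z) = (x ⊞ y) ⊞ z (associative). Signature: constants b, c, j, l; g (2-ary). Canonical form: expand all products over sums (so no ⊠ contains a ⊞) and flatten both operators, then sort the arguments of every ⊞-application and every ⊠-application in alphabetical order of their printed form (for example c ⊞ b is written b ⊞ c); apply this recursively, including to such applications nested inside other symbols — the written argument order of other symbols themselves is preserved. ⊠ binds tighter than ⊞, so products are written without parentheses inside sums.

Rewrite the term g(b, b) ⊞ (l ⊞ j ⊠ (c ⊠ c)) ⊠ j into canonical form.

Answer: c ⊠ c ⊠ j ⊠ j ⊞ g(b, b) ⊞ j ⊠ l

Derivation:
Expand products over sums:  g(b, b) ⊞ j ⊠ l ⊞ c ⊠ c ⊠ j ⊠ j
Sort:  c ⊠ c ⊠ j ⊠ j ⊞ g(b, b) ⊞ j ⊠ l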